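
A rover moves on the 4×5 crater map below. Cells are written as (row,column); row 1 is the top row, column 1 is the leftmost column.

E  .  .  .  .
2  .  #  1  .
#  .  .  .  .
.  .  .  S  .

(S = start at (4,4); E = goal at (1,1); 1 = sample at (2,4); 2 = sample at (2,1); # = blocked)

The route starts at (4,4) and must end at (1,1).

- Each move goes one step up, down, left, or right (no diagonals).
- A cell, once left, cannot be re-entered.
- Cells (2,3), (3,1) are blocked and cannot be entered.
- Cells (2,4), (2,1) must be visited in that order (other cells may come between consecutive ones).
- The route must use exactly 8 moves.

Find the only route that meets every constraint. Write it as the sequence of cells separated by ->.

The waypoints must appear in the order (2,4), (2,1), with no cell reused.
Route from (4,4): up 3 to (1,4), left 2 to (1,2), down 1 to (2,2), left 1 to (2,1), up 1 to (1,1) — 8 moves in all.
Check: order respected (1 at step 2, 2 at step 7); 8 moves as required.

(4,4) -> (3,4) -> (2,4) -> (1,4) -> (1,3) -> (1,2) -> (2,2) -> (2,1) -> (1,1)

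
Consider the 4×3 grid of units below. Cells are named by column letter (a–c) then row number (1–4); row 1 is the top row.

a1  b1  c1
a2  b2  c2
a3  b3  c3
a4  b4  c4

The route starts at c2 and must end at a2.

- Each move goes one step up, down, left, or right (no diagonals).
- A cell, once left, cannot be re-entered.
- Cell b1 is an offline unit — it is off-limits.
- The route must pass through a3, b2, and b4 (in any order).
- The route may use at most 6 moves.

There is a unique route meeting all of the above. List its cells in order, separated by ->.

c2 -> b2 -> b3 -> b4 -> a4 -> a3 -> a2

Any route must reach a3, b2, and b4 and still end at a2 within 6 moves, so the order of the required stops is forced.
Route from c2: left 1 to b2, down 2 to b4, left 1 to a4, up 2 to a2 — 6 moves in all.
Check: all required cells visited; 6 ≤ 6 moves.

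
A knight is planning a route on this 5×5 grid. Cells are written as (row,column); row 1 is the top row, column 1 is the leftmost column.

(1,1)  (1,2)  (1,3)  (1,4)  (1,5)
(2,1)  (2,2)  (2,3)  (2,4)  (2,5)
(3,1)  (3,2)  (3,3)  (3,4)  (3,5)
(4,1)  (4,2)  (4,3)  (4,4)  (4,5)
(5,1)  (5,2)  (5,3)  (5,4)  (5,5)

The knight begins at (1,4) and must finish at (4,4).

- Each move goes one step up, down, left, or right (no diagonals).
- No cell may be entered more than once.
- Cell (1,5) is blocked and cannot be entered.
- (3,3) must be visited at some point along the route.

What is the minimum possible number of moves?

Any route passes through (3,3) somewhere between (1,4) and (4,4). Summing Manhattan distances along the two legs ((1,4) → (3,3) → (4,4)) gives a lower bound of 3 + 2 = 5 moves.
A route of 5 moves achieves this: (1,4) → (2,4) → (3,4) → (3,3) → (4,3) → (4,4).
Since 5 matches the lower bound, it is optimal.

5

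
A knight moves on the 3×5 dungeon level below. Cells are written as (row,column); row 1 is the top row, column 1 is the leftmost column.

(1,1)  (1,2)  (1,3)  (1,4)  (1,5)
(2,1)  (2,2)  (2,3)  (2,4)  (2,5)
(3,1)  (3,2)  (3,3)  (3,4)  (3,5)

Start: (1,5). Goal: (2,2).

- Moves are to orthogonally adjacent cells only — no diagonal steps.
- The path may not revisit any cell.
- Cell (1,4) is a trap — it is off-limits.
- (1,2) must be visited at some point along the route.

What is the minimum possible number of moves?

Any route passes through (1,2) somewhere between (1,5) and (2,2). Summing Manhattan distances along the two legs ((1,5) → (1,2) → (2,2)) gives a lower bound of 3 + 1 = 4 moves.
That bound ignores the blocked cells. Measuring each leg by the fewest moves that actually steer around them ((1,5)→(1,2): 5; (1,2)→(2,2): 1) raises the lower bound to 6.
A route of 6 moves exists: (1,5) → (2,5) → (2,4) → (2,3) → (1,3) → (1,2) → (2,2).
Since 6 matches that lower bound, it is optimal.

6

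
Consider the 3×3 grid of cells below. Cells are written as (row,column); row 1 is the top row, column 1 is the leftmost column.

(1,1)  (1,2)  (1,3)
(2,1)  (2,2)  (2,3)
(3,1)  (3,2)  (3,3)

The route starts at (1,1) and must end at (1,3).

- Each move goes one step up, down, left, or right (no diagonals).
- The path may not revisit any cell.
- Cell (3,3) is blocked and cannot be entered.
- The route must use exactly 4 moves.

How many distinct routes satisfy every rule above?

3

Need simple routes of exactly 4 moves from (1,1) to (1,3) (Manhattan distance 2, so 1 moves are spent on a detour and 1 undoing it).
Enumerating: (1,1) (2,1) (2,2) (1,2) (1,3) | (1,1) (2,1) (2,2) (2,3) (1,3) | (1,1) (1,2) (2,2) (2,3) (1,3).
That gives 3 routes.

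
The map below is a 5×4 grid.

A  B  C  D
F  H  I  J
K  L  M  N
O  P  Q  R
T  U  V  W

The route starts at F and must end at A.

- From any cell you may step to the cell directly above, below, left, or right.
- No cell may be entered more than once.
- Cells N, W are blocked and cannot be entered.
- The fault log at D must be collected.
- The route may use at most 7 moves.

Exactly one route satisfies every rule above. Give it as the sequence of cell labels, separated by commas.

Any route must reach D and still end at A within 7 moves, so the order of the required stops is forced.
Route from F: 3× right (reaching J), up to D, 3× left (reaching A) — 7 moves in all.
Check: all required cells visited; 7 ≤ 7 moves.

F, H, I, J, D, C, B, A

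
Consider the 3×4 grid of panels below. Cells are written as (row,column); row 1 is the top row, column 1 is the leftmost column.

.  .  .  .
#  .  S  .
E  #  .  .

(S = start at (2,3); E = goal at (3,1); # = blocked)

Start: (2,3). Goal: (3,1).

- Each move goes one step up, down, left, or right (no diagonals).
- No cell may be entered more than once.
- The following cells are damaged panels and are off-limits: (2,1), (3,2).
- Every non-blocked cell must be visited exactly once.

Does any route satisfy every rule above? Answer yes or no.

no

Cell (1,1) has only one open neighbour but is neither the start nor the goal, so a Hamiltonian route would have to both enter and leave it through the same neighbour — impossible without revisiting.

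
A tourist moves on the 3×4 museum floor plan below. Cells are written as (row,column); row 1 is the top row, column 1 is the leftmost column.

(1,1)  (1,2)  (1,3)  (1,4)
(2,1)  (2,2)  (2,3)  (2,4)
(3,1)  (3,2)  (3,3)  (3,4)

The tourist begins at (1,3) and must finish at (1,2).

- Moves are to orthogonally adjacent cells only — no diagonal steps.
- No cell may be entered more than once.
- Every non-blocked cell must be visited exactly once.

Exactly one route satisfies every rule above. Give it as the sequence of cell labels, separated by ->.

Need to visit all 12 open cells exactly once, starting at (1,3) and ending at (1,2).
Cell (1,4) has only two open neighbours ((2,4) and (1,3)), so the path must pass straight through it: one of those is the cell it's entered from and the other is where it exits.
Route from (1,3): right 1 to (1,4), down 2 to (3,4), left 1 to (3,3), up 1 to (2,3), left 1 to (2,2), down 1 to (3,2), left 1 to (3,1), up 2 to (1,1), right 1 to (1,2) — 11 moves in all.
Check: all 12 open cells covered.

(1,3) -> (1,4) -> (2,4) -> (3,4) -> (3,3) -> (2,3) -> (2,2) -> (3,2) -> (3,1) -> (2,1) -> (1,1) -> (1,2)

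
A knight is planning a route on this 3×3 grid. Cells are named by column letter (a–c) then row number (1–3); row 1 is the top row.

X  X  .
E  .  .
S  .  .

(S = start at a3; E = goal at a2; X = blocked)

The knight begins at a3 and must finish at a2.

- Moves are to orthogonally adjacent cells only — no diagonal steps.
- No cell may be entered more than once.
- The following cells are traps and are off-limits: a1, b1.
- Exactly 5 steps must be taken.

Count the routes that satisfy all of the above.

Need simple routes of exactly 5 moves from a3 to a2 (Manhattan distance 1, so 2 moves are spent on a detour and 2 undoing it).
Enumerating: a3 b3 c3 c2 b2 a2.
That gives 1 route.

1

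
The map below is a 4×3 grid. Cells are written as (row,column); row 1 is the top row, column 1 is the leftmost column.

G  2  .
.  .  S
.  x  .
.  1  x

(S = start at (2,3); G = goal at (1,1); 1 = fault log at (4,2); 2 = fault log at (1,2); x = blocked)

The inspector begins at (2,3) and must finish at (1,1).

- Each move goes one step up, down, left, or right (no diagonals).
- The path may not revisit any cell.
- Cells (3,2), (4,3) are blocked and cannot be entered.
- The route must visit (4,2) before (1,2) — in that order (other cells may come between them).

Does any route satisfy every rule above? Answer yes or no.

(4,2) must be visited but has only one open neighbour ((4,1)), and it is neither the start nor the goal — the route would have to enter and leave through (4,1), re-entering it.

no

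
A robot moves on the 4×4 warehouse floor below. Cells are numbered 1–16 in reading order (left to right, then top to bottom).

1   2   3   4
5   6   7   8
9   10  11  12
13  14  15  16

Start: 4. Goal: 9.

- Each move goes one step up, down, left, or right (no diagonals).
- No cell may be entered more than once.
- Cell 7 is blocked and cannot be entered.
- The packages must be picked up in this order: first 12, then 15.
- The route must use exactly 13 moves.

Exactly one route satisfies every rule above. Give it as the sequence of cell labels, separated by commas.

The waypoints must appear in the order 12, 15, with no cell reused.
Route from 4: left 3 to 1, down 1 to 5, right 1 to 6, down 1 to 10, right 2 to 12, down 1 to 16, left 3 to 13, up 1 to 9 — 13 moves in all.
Check: order respected (12 at step 8, 15 at step 10); 13 moves as required.

4, 3, 2, 1, 5, 6, 10, 11, 12, 16, 15, 14, 13, 9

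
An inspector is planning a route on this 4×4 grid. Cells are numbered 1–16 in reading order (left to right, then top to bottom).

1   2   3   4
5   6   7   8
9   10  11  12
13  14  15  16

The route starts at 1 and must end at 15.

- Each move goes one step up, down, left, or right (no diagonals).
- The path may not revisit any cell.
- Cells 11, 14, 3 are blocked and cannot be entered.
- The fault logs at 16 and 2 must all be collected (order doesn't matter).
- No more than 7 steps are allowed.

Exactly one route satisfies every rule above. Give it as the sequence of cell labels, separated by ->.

1 -> 2 -> 6 -> 7 -> 8 -> 12 -> 16 -> 15

The budget equals the shortest possible length, so every move has to be on a shortest route through the required cells.
Route from 1: right 1 to 2, down 1 to 6, right 2 to 8, down 2 to 16, left 1 to 15 — 7 moves in all.
Check: all required cells visited; 7 ≤ 7 moves.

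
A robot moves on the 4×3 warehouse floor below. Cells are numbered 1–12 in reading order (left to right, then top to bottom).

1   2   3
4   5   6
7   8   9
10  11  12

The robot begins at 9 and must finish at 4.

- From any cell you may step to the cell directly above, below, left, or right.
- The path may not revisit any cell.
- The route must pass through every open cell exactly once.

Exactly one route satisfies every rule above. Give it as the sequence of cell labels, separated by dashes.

9 - 12 - 11 - 10 - 7 - 8 - 5 - 6 - 3 - 2 - 1 - 4

Need to visit all 12 open cells exactly once, starting at 9 and ending at 4.
Cell 1 has only two open neighbours (4 and 2), so the path must pass straight through it: one of those is the cell it's entered from and the other is where it exits.
Route from 9: down to 12, 2× left (reaching 10), up to 7, right to 8, up to 5, right to 6, up to 3, 2× left (reaching 1), down to 4 — 11 moves in all.
Check: all 12 open cells covered.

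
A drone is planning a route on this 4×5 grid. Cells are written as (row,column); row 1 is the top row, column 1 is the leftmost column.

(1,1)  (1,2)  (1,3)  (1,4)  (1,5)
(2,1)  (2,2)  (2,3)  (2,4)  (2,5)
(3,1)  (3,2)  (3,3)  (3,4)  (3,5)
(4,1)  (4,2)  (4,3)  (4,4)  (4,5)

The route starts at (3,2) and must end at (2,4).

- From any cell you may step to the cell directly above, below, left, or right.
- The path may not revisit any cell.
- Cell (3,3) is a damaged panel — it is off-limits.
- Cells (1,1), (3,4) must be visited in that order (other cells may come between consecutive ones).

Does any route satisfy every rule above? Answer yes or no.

yes

One route that works: (3,2) → (2,2) → (1,2) → (1,1) → (2,1) → (3,1) → (4,1) → (4,2) → (4,3) → (4,4) → (3,4) → (2,4).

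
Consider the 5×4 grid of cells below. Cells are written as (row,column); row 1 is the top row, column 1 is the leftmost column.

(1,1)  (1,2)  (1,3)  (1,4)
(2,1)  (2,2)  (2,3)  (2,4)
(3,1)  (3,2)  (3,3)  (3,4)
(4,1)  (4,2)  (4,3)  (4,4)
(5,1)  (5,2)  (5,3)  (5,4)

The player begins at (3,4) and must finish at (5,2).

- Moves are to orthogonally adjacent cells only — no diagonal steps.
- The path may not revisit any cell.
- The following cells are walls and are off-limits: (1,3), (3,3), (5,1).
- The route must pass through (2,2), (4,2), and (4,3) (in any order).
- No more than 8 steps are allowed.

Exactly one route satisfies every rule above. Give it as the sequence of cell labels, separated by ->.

(3,4) -> (2,4) -> (2,3) -> (2,2) -> (3,2) -> (4,2) -> (4,3) -> (5,3) -> (5,2)

The 8-move cap with required stops at (2,2), (4,2), (4,3) leaves no slack for detours.
Route from (3,4): up 1 to (2,4), left 2 to (2,2), down 2 to (4,2), right 1 to (4,3), down 1 to (5,3), left 1 to (5,2) — 8 moves in all.
Check: all required cells visited; 8 ≤ 8 moves.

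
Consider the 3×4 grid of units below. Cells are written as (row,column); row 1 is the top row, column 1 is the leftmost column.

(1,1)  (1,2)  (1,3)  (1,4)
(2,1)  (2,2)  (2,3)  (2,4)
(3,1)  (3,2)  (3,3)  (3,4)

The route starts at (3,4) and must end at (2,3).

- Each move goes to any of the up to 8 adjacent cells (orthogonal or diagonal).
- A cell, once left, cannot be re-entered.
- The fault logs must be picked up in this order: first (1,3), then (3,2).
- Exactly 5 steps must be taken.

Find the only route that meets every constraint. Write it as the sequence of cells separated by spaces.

The waypoints must appear in the order (1,3), (3,2), with no cell reused.
Route from (3,4): up 1 to (2,4), up-left 1 to (1,3), down-left 1 to (2,2), down 1 to (3,2), up-right 1 to (2,3) — 5 moves in all.
Check: order respected ((1,3) at step 2, (3,2) at step 4); 5 moves as required.

(3,4) (2,4) (1,3) (2,2) (3,2) (2,3)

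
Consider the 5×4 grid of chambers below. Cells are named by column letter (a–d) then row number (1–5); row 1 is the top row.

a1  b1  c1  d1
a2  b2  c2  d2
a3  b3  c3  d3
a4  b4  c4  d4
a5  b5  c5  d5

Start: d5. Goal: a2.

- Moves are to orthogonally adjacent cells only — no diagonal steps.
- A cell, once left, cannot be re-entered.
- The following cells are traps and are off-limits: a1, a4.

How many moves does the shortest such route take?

6

The Manhattan distance from d5 to a2 is |5−2| + |4−1| = 6, so at least 6 moves are needed.
A route of 6 moves achieves this: d5 → d4 → d3 → d2 → c2 → b2 → a2.
Since 6 matches the lower bound, it is optimal.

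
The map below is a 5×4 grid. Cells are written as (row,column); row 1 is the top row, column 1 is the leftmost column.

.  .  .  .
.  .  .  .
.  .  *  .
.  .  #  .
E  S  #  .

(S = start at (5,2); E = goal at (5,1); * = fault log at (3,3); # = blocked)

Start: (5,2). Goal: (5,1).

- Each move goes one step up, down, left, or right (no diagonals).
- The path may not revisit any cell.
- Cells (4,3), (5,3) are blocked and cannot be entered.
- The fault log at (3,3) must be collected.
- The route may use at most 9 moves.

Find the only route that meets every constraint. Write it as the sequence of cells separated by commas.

The budget equals the shortest possible length, so every move has to be on a shortest route through the required cells.
Route from (5,2): up 2 to (3,2), right 1 to (3,3), up 1 to (2,3), left 2 to (2,1), down 3 to (5,1) — 9 moves in all.
Check: all required cells visited; 9 ≤ 9 moves.

(5,2), (4,2), (3,2), (3,3), (2,3), (2,2), (2,1), (3,1), (4,1), (5,1)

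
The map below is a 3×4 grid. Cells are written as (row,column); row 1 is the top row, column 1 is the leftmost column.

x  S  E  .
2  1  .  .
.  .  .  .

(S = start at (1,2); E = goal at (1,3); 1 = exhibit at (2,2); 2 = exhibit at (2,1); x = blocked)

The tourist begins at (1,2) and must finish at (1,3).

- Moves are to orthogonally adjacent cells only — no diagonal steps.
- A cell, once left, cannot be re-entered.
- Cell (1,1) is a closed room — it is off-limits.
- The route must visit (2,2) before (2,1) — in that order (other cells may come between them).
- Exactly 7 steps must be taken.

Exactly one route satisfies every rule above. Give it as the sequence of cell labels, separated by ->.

(1,2) -> (2,2) -> (2,1) -> (3,1) -> (3,2) -> (3,3) -> (2,3) -> (1,3)

The waypoints must appear in the order (2,2), (2,1), with no cell reused.
Route from (1,2): down 1 to (2,2), left 1 to (2,1), down 1 to (3,1), right 2 to (3,3), up 2 to (1,3) — 7 moves in all.
Check: order respected (1 at step 1, 2 at step 2); 7 moves as required.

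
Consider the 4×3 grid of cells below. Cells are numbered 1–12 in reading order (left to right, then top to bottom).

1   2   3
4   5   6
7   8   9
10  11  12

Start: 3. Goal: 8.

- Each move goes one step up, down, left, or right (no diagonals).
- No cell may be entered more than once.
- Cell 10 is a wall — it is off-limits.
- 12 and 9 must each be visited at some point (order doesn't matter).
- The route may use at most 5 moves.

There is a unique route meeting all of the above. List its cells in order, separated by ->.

The budget equals the shortest possible length, so every move has to be on a shortest route through the required cells.
Route from 3: 3× down (reaching 12), left to 11, up to 8 — 5 moves in all.
Check: all required cells visited; 5 ≤ 5 moves.

3 -> 6 -> 9 -> 12 -> 11 -> 8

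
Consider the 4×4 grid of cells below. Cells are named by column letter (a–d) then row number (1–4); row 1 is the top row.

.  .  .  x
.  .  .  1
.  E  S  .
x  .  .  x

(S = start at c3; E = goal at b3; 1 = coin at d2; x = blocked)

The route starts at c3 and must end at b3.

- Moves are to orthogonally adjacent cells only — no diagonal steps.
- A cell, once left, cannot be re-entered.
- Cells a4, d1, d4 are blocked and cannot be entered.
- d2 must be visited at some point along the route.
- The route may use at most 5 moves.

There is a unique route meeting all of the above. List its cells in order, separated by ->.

c3 -> d3 -> d2 -> c2 -> b2 -> b3

Any route must reach d2 and still end at b3 within 5 moves, so the order of the required stops is forced.
Route from c3: right to d3, up to d2, 2× left (reaching b2), down to b3 — 5 moves in all.
Check: all required cells visited; 5 ≤ 5 moves.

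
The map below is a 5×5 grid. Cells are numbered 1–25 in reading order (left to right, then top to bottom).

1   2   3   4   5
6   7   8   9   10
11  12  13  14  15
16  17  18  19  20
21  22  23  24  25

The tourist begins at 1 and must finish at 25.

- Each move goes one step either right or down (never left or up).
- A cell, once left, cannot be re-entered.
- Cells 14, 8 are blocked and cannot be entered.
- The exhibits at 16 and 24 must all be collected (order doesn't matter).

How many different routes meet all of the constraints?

A right/down-only route from 1 to 25 makes exactly 4 down-moves and 4 right-moves in some order.
With no other constraints that would be C(8,4) = 70 routes.
A monotone route can only reach the required cells in the order 16, 24, so split there and multiply the segment counts (each segment already excludes blocked cells): 1→16: 1; 16→24: 4; 24→25: 1; product = 4.
That gives 4 routes.

4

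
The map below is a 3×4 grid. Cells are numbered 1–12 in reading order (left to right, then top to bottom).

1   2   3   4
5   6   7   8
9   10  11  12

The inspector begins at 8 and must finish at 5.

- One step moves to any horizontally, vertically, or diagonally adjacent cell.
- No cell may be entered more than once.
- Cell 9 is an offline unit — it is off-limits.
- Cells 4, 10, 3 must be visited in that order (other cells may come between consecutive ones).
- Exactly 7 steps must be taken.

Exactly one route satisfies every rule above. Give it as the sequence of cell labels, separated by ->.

8 -> 4 -> 7 -> 10 -> 6 -> 3 -> 2 -> 5

The waypoints must appear in the order 4, 10, 3, with no cell reused.
Route from 8: up 1 to 4, down-left 2 to 10, up 1 to 6, up-right 1 to 3, left 1 to 2, down-left 1 to 5 — 7 moves in all.
Check: order respected (4 at step 1, 10 at step 3, 3 at step 5); 7 moves as required.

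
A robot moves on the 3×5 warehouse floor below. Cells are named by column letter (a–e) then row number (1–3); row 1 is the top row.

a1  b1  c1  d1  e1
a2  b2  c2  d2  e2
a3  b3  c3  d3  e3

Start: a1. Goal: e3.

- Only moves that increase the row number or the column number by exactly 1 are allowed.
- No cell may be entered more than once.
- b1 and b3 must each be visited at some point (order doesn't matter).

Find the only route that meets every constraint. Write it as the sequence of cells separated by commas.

Moves only go right or down, so the column and row indices never decrease.
Route from a1: right to b1, 2× down (reaching b3), 3× right (reaching e3) — 6 moves in all.
Check: all required cells visited.

a1, b1, b2, b3, c3, d3, e3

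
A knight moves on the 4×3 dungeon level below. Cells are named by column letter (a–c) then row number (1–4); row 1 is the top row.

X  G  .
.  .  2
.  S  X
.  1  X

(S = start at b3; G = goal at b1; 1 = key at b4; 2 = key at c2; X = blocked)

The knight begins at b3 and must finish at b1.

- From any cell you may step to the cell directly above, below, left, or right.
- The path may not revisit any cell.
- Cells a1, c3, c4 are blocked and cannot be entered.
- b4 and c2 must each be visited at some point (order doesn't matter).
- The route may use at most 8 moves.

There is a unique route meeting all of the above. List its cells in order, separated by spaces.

b3 b4 a4 a3 a2 b2 c2 c1 b1

Any route must reach b4 and c2 and still end at b1 within 8 moves, so the order of the required stops is forced.
Route from b3: down to b4, left to a4, 2× up (reaching a2), 2× right (reaching c2), up to c1, left to b1 — 8 moves in all.
Check: all required cells visited; 8 ≤ 8 moves.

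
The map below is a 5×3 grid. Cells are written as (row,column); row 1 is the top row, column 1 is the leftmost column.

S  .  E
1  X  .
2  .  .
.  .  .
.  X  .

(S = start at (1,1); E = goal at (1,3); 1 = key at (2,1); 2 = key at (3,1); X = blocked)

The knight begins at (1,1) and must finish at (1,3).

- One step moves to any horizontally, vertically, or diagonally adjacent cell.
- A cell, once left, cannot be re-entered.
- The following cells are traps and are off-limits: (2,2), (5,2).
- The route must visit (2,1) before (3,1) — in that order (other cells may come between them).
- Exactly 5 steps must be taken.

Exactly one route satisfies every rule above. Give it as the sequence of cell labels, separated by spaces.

The waypoints must appear in the order (2,1), (3,1), with no cell reused.
Route from (1,1): 2× down (reaching (3,1)), right to (3,2), up-right to (2,3), up to (1,3) — 5 moves in all.
Check: order respected (1 at step 1, 2 at step 2); 5 moves as required.

(1,1) (2,1) (3,1) (3,2) (2,3) (1,3)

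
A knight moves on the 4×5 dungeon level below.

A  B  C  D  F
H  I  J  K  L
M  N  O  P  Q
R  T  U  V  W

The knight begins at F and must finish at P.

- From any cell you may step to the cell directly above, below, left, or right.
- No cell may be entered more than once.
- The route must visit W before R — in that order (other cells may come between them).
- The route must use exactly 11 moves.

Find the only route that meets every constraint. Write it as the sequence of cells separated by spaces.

F L Q W V U T R M N O P

The waypoints must appear in the order W, R, with no cell reused.
Route from F: 3× down (reaching W), 4× left (reaching R), up to M, 3× right (reaching P) — 11 moves in all.
Check: order respected (W at step 3, R at step 7); 11 moves as required.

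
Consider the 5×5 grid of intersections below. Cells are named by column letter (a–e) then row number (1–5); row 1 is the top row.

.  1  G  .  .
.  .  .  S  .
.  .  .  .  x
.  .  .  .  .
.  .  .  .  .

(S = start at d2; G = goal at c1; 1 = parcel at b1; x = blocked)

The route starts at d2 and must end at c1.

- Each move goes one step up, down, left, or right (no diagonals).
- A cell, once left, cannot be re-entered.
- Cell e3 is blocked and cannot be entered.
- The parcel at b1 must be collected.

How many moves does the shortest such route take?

4

Any route passes through b1 somewhere between d2 and c1. Summing Manhattan distances along the two legs (d2 → b1 → c1) gives a lower bound of 3 + 1 = 4 moves.
A route of 4 moves achieves this: d2 → c2 → b2 → b1 → c1.
Since 4 matches the lower bound, it is optimal.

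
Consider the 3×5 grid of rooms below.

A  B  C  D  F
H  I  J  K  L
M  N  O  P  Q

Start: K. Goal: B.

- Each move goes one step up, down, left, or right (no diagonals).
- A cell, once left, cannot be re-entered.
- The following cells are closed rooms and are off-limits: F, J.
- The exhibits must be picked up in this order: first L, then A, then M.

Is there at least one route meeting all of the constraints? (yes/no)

Ignoring the required order, 1 revisit-free route from K to B passes through all of L, A, and M; the waypoint orders that occur are L → M → A (1) — never L → A → M.

no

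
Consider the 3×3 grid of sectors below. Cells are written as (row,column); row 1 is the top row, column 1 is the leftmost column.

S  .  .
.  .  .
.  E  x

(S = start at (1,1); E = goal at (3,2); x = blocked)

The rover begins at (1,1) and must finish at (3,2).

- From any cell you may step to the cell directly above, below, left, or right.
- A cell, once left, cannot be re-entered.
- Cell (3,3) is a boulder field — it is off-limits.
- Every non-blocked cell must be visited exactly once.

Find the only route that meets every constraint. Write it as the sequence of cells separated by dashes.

Need to visit all 8 open cells exactly once, starting at (1,1) and ending at (3,2).
Cell (1,3) has only two open neighbours ((2,3) and (1,2)), so the path must pass straight through it: one of those is the cell it's entered from and the other is where it exits.
Route from (1,1): 2× right (reaching (1,3)), down to (2,3), 2× left (reaching (2,1)), down to (3,1), right to (3,2) — 7 moves in all.
Check: all 8 open cells covered.

(1,1) - (1,2) - (1,3) - (2,3) - (2,2) - (2,1) - (3,1) - (3,2)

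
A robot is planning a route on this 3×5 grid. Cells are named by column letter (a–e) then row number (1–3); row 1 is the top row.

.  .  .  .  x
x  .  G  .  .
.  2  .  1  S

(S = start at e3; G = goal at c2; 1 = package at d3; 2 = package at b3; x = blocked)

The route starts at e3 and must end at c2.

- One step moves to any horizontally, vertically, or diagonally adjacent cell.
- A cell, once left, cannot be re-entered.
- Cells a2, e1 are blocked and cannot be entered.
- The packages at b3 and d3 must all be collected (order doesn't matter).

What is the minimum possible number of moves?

Any route passes through b3 and d3 in some order between e3 and c2. Summing Chebyshev distances along each leg and taking the cheapest ordering (e3 → d3 → b3 → c2) gives a lower bound of 1 + 2 + 1 = 4 moves.
A route of 4 moves achieves this: e3 → d3 → c3 → b3 → c2.
Since 4 matches the lower bound, it is optimal.

4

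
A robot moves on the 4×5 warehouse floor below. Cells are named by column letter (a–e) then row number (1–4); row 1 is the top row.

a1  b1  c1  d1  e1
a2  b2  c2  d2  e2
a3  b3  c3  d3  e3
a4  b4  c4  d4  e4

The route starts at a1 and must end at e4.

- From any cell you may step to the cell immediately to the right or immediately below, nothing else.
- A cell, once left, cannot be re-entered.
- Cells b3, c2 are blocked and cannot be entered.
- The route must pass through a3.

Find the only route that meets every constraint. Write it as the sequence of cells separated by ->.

Moves only go right or down, so the column and row indices never decrease.
Route from a1: 3× down (reaching a4), 4× right (reaching e4) — 7 moves in all.
Check: all required cells visited.

a1 -> a2 -> a3 -> a4 -> b4 -> c4 -> d4 -> e4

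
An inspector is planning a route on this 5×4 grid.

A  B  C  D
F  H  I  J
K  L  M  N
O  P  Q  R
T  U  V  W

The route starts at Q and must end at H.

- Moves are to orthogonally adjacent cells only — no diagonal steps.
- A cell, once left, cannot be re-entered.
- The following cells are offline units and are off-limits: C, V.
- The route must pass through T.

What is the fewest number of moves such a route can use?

7

Any route passes through T somewhere between Q and H. Summing Manhattan distances along the two legs (Q → T → H) gives a lower bound of 3 + 4 = 7 moves.
A route of 7 moves achieves this: Q → P → U → T → O → K → F → H.
Since 7 matches the lower bound, it is optimal.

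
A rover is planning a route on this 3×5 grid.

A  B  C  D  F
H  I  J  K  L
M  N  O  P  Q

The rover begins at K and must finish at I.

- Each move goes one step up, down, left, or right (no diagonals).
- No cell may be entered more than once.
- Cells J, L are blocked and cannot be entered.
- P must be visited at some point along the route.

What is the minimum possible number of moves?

Any route passes through P somewhere between K and I. Summing Manhattan distances along the two legs (K → P → I) gives a lower bound of 1 + 3 = 4 moves.
A route of 4 moves achieves this: K → P → O → N → I.
Since 4 matches the lower bound, it is optimal.

4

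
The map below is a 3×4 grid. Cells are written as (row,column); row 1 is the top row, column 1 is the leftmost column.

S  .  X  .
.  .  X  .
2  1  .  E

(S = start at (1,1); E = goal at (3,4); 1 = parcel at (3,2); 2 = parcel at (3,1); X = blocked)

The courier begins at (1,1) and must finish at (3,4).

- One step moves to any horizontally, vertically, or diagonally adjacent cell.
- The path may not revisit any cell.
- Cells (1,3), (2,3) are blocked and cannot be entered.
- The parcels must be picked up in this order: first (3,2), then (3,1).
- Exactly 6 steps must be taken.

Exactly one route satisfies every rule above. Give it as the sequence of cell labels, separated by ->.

The waypoints must appear in the order (3,2), (3,1), with no cell reused.
Route from (1,1): down to (2,1), down-right to (3,2), left to (3,1), up-right to (2,2), down-right to (3,3), right to (3,4) — 6 moves in all.
Check: order respected (1 at step 2, 2 at step 3); 6 moves as required.

(1,1) -> (2,1) -> (3,2) -> (3,1) -> (2,2) -> (3,3) -> (3,4)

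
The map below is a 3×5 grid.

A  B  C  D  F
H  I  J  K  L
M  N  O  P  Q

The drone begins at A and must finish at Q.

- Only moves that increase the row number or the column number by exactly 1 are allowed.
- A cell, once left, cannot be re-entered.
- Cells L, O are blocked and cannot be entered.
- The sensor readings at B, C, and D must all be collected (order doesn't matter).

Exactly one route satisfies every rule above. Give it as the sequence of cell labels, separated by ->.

A -> B -> C -> D -> K -> P -> Q

Moves only go right or down, so the column and row indices never decrease.
Route from A: 3× right (reaching D), 2× down (reaching P), right to Q — 6 moves in all.
Check: all required cells visited.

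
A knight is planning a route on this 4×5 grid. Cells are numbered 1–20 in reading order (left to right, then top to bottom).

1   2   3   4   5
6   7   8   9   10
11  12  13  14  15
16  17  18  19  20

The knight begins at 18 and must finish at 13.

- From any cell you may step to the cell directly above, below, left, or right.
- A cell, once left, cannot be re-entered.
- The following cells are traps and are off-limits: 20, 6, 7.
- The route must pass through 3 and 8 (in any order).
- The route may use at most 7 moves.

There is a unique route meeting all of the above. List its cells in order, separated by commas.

18, 19, 14, 9, 4, 3, 8, 13

The budget equals the shortest possible length, so every move has to be on a shortest route through the required cells.
Route from 18: right 1 to 19, up 3 to 4, left 1 to 3, down 2 to 13 — 7 moves in all.
Check: all required cells visited; 7 ≤ 7 moves.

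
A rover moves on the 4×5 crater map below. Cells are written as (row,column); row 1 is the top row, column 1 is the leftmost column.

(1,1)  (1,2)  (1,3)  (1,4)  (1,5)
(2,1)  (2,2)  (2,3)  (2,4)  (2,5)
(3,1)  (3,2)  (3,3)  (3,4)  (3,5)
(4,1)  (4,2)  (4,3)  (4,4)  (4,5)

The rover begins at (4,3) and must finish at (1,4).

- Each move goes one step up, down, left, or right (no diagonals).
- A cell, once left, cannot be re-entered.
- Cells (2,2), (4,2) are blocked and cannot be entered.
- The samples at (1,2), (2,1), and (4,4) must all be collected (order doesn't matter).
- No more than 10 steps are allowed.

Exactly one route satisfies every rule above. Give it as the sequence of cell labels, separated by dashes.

(4,3) - (4,4) - (3,4) - (3,3) - (3,2) - (3,1) - (2,1) - (1,1) - (1,2) - (1,3) - (1,4)

The 10-move cap with required stops at (1,2), (2,1), (4,4) leaves no slack for detours.
Route from (4,3): right to (4,4), up to (3,4), 3× left (reaching (3,1)), 2× up (reaching (1,1)), 3× right (reaching (1,4)) — 10 moves in all.
Check: all required cells visited; 10 ≤ 10 moves.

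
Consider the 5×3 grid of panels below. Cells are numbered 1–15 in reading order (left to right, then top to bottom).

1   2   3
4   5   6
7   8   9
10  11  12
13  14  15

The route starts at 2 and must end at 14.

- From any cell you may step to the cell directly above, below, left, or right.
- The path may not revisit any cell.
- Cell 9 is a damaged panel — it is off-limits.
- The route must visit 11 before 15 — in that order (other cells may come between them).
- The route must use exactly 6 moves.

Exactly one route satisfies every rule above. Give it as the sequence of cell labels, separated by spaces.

2 5 8 11 12 15 14

The waypoints must appear in the order 11, 15, with no cell reused.
Route from 2: 3× down (reaching 11), right to 12, down to 15, left to 14 — 6 moves in all.
Check: order respected (11 at step 3, 15 at step 5); 6 moves as required.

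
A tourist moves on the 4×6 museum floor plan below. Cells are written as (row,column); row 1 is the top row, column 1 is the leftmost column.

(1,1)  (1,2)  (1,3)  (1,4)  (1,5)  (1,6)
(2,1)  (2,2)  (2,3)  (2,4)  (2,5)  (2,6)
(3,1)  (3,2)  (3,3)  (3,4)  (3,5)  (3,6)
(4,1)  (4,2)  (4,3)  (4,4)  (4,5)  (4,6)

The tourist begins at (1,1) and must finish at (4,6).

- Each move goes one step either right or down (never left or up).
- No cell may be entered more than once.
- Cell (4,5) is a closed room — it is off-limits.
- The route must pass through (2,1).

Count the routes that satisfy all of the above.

A right/down-only route from (1,1) to (4,6) makes exactly 3 down-moves and 5 right-moves in some order.
With no other constraints that would be C(8,3) = 56 routes.
Split at (2,1) and multiply the segment counts (each segment already excludes blocked cells): (1,1)→(2,1): 1; (2,1)→(4,6): 6; product = 6.
That gives 6 routes.

6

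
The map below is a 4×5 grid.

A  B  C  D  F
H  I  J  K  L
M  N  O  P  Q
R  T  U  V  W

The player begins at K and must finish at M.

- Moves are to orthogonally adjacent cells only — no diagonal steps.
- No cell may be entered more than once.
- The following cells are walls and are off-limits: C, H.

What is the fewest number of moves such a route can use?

The Manhattan distance from K to M is |2−3| + |4−1| = 4, so at least 4 moves are needed.
A route of 4 moves achieves this: K → P → O → N → M.
Since 4 matches the lower bound, it is optimal.

4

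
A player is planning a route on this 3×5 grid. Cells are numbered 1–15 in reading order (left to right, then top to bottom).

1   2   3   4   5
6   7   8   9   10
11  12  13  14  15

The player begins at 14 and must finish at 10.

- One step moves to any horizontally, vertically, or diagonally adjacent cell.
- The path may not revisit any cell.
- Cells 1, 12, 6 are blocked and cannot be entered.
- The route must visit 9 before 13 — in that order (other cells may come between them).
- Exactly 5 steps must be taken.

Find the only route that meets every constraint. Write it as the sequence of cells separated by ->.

14 -> 9 -> 13 -> 8 -> 4 -> 10

The waypoints must appear in the order 9, 13, with no cell reused.
Route from 14: up 1 to 9, down-left 1 to 13, up 1 to 8, up-right 1 to 4, down-right 1 to 10 — 5 moves in all.
Check: order respected (9 at step 1, 13 at step 2); 5 moves as required.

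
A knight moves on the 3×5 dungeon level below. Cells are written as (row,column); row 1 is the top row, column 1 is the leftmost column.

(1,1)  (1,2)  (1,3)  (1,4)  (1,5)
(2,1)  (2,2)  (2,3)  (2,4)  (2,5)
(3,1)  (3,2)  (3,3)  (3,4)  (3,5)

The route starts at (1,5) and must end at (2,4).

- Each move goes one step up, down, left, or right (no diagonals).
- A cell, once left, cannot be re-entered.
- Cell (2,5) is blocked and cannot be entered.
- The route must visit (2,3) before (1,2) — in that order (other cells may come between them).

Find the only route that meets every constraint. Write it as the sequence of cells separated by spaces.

(1,5) (1,4) (1,3) (2,3) (2,2) (1,2) (1,1) (2,1) (3,1) (3,2) (3,3) (3,4) (2,4)

The waypoints must appear in the order (2,3), (1,2), with no cell reused.
Route from (1,5): 2× left (reaching (1,3)), down to (2,3), left to (2,2), up to (1,2), left to (1,1), 2× down (reaching (3,1)), 3× right (reaching (3,4)), up to (2,4) — 12 moves in all.
Check: order respected ((2,3) at step 3, (1,2) at step 5).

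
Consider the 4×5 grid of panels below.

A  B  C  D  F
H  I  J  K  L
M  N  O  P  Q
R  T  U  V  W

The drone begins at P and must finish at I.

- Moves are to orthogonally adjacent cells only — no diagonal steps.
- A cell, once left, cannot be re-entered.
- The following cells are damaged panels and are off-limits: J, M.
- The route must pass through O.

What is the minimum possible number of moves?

Any route passes through O somewhere between P and I. Summing Manhattan distances along the two legs (P → O → I) gives a lower bound of 1 + 2 = 3 moves.
A route of 3 moves achieves this: P → O → N → I.
Since 3 matches the lower bound, it is optimal.

3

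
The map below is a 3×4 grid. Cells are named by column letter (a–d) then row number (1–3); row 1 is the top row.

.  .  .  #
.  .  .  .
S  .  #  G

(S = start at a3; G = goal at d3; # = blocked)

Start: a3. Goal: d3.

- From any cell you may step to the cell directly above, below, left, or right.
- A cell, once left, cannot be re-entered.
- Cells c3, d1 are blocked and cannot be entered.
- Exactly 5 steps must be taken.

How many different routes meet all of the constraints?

Need simple routes of exactly 5 moves from a3 to d3 (Manhattan distance 3, so 1 moves are spent on a detour and 1 undoing it).
Enumerating: a3 a2 b2 c2 d2 d3 | a3 b3 b2 c2 d2 d3.
That gives 2 routes.

2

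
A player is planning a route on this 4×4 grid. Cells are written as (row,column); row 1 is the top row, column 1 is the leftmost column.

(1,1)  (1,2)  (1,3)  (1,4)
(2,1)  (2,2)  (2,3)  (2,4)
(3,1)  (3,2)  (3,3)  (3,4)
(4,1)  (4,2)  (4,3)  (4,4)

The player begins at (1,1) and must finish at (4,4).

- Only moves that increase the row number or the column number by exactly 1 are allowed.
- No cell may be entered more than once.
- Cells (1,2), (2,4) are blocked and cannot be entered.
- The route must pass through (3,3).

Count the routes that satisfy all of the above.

A right/down-only route from (1,1) to (4,4) makes exactly 3 down-moves and 3 right-moves in some order.
With no other constraints that would be C(6,3) = 20 routes.
Split at (3,3) and multiply the segment counts (each segment already excludes blocked cells): (1,1)→(3,3): 3; (3,3)→(4,4): 2; product = 6.
That gives 6 routes.

6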